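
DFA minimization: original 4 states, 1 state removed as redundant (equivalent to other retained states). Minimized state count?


Original DFA: 4 states
Redundant states removed: 1
Minimized states = original - removed
= 4 - 1
= 3

3


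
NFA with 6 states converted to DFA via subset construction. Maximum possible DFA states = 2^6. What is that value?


NFA has 6 states
Subset construction: each DFA state = subset of NFA states
Maximum subsets = 2^6
2^6 = 64

64


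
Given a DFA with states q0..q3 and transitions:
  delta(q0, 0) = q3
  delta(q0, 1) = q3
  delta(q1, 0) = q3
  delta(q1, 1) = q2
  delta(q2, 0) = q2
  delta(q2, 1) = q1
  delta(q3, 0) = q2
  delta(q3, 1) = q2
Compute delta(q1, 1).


Looking up transition function:
delta(q1, 1) in the table
Row: q1, Column: 1
Result: q2

q2


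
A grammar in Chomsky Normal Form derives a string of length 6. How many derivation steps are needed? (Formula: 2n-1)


Chomsky Normal Form derivation:
String length n = 6
Each step either:
  - Splits a nonterminal into two (n-1 such steps)
  - Converts a nonterminal to terminal (n such steps)
Total = (n-1) + n = 2n - 1
= 2(6) - 1
= 12 - 1
= 11

11


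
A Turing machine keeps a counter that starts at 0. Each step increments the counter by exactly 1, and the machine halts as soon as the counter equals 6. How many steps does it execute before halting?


Counter starts at 0. Counting sequence:
  Step 1: counter = 1
  Step 2: counter = 2
  Step 3: counter = 3
  Step 4: counter = 4
  Step 5: counter = 5
  Step 6: counter = 6
Counter reached 6 -> halt
Total steps = 6

6


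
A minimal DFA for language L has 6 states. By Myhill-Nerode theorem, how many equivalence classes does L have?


Myhill-Nerode theorem:
Number of equivalence classes = number of states in minimal DFA
Minimal DFA states = 6
Therefore equivalence classes = 6

6


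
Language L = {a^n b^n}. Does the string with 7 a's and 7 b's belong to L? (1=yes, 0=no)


Language requires equal numbers of a's and b's
PDA pushes for each 'a', pops for each 'b'
Number of a's = 7
Number of b's = 7
7 == 7 -> Accept

1


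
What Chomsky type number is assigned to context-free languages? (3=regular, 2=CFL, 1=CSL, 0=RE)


Chomsky hierarchy levels:
  Type 3: Regular (DFA/NFA/regex)
  Type 2: Context-free (PDA)
  Type 1: Context-sensitive
  Type 0: Recursively enumerable (TM)
'context-free' corresponds to Type 2

2


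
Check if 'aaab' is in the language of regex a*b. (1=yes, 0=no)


Pattern: a*b
String: 'aaab'
Pattern requires: zero or more 'a's followed by exactly one 'b'
Found 3 leading 'a's
Remaining: 'b'
Remaining is exactly 'b' -> match
Result: 1

1


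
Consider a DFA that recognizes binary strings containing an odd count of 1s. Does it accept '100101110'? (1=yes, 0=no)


DFA has 2 states: q_even (start, accept=no) and q_odd
Processing string '100101110' character by character:
  Position 0: read '1', 1-count=1 -> q_odd
  Position 1: read '0', 1-count=1 -> q_odd (no change)
  Position 2: read '0', 1-count=1 -> q_odd (no change)
  Position 3: read '1', 1-count=2 -> q_even
  Position 4: read '0', 1-count=2 -> q_even (no change)
  Position 5: read '1', 1-count=3 -> q_odd
  Position 6: read '1', 1-count=4 -> q_even
  Position 7: read '1', 1-count=5 -> q_odd
  Position 8: read '0', 1-count=5 -> q_odd (no change)
Final state: q_odd, total 1s = 5 (odd); the DFA requires an odd count -> accept

1


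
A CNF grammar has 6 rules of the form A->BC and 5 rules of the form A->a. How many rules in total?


CNF allows two rule forms:
  A -> BC (binary): 6 rules
  A -> a (terminal): 5 rules
Total = 6 + 5 = 11

11


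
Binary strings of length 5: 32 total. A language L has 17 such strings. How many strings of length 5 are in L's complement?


Alphabet: {0,1}
String length: 5
Total strings of length 5 = 2^5 = 32
Strings in L = 17
Complement = total - |L|
= 32 - 17
= 15

15


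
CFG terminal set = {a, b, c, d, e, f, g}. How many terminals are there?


Terminal symbols: a, b, c, d, e, f, g
Counting each: a (#1), b (#2), c (#3), d (#4), e (#5), f (#6), g (#7)
Total = 7

7


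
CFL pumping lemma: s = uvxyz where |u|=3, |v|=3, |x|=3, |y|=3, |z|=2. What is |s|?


|s| = |u| + |v| + |x| + |y| + |z|
= 3 + 3 + 3 + 3 + 2
= 6 + 3 + 5
= 9 + 5
= 14

14


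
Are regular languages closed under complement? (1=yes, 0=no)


Regular languages are closed under:
- Union (DFA product construction)
- Intersection (DFA product construction)
- Complement (swap accept/reject states)
- Concatenation (NFA construction)
- Kleene star (NFA construction)
complement is in this list
Therefore: closed

1


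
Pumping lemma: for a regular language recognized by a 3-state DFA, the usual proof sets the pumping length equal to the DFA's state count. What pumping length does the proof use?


Pumping lemma for regular languages (standard proof):
Take p = |Q|, the number of DFA states.
Any string of length >= |Q| passes through |Q|+1 states while reading its first |Q| symbols,
so by pigeonhole some state repeats, giving the loop that can be pumped.
Here |Q| = 3
Therefore the proof uses p = 3

3


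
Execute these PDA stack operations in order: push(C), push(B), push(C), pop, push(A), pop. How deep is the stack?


Tracing stack operations:
  push(C) -> stack = [C], depth=1
  push(B) -> stack = [C,B], depth=2
  push(C) -> stack = [C,B,C], depth=3
  pop -> removed C, stack = [C,B], depth=2
  push(A) -> stack = [C,B,A], depth=3
  pop -> removed A, stack = [C,B], depth=2
Final depth = 2

2


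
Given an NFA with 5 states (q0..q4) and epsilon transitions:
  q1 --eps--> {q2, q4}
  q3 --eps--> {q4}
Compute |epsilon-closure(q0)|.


Starting from q0
Initialize closure = {q0}
q0 has no outgoing epsilon transitions -> nothing to add
Final closure: {q0}
Size = 1

1


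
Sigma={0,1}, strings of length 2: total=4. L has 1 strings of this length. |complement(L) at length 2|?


Alphabet: {0,1}
String length: 2
Total strings of length 2 = 2^2 = 4
Strings in L = 1
Complement = total - |L|
= 4 - 1
= 3

3


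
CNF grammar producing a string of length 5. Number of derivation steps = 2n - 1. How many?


Chomsky Normal Form derivation:
String length n = 5
Each step either:
  - Splits a nonterminal into two (n-1 such steps)
  - Converts a nonterminal to terminal (n such steps)
Total = (n-1) + n = 2n - 1
= 2(5) - 1
= 10 - 1
= 9

9


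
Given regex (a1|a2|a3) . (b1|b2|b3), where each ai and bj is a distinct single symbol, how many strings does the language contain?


First group: 3 alternatives
Second group: 3 alternatives
Concatenation: each choice from group 1 pairs with each from group 2
Total = 3 x 3 = 9

9


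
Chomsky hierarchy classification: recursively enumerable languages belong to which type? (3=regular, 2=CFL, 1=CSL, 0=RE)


Chomsky hierarchy levels:
  Type 3: Regular (DFA/NFA/regex)
  Type 2: Context-free (PDA)
  Type 1: Context-sensitive
  Type 0: Recursively enumerable (TM)
'recursively enumerable' corresponds to Type 0

0


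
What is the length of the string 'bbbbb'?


String: 'bbbbb'
Counting characters:
  'b' appears 5 time(s)
Total length = 0 + 5 = 5

5


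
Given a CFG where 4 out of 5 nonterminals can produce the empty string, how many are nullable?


Nonterminals: {S, A, B, C, D}
A nonterminal is nullable if it can derive epsilon
Counting nullable nonterminals: 4
Total nullable = 4

4


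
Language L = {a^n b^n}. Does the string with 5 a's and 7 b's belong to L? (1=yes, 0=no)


Language requires equal numbers of a's and b's
PDA pushes for each 'a', pops for each 'b'
Number of a's = 5
Number of b's = 7
5 != 7 -> Reject

0


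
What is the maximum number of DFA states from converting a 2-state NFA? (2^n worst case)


NFA has 2 states
Subset construction: each DFA state = subset of NFA states
Maximum subsets = 2^2
2^2 = 4

4


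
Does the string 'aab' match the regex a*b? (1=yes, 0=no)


Pattern: a*b
String: 'aab'
Pattern requires: zero or more 'a's followed by exactly one 'b'
Found 2 leading 'a's
Remaining: 'b'
Remaining is exactly 'b' -> match
Result: 1

1


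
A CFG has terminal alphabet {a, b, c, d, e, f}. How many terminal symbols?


Terminal symbols: a, b, c, d, e, f
Counting each: a (#1), b (#2), c (#3), d (#4), e (#5), f (#6)
Total = 6

6


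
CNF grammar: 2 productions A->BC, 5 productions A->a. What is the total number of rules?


CNF allows two rule forms:
  A -> BC (binary): 2 rules
  A -> a (terminal): 5 rules
Total = 2 + 5 = 7

7


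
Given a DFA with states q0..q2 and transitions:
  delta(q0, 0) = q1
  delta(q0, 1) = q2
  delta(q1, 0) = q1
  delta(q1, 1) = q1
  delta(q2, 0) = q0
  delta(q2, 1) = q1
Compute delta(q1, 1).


Looking up transition function:
delta(q1, 1) in the table
Row: q1, Column: 1
Result: q1

q1


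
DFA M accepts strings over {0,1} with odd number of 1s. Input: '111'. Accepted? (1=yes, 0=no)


DFA has 2 states: q_even (start, accept=no) and q_odd
Processing string '111' character by character:
  Position 0: read '1', 1-count=1 -> q_odd
  Position 1: read '1', 1-count=2 -> q_even
  Position 2: read '1', 1-count=3 -> q_odd
Final state: q_odd, total 1s = 3 (odd); the DFA requires an odd count -> accept

1


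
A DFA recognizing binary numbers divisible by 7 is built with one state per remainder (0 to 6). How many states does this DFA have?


Divisibility by 7 is tracked via the remainder mod 7: 0, 1, ..., 6
The construction assigns one state to each remainder
Number of remainders = 7

7


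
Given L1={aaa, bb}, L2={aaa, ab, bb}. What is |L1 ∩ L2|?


L1 = {aaa, bb}
L2 = {aaa, ab, bb}
Checking each string in L1 against L2:
  'aaa': in L2? Yes
  'bb': in L2? Yes
Intersection = {aaa, bb}
|L1 ∩ L2| = 2

2


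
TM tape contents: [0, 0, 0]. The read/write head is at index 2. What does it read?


Tape: [0, 0, 0]
Positions: 0 1 2
Values:    0 0 0
Head at position 2
tape[2] = 0

0


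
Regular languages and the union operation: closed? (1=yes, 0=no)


Regular languages are closed under all standard operations:
- Union: Yes (product construction)
- Intersection: Yes (product construction)
- Complement: Yes (swap accept/reject)
- Concatenation: Yes (NFA construction)
Operation: union -> Closed

1


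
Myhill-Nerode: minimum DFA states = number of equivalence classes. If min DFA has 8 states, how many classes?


Myhill-Nerode theorem:
Number of equivalence classes = number of states in minimal DFA
Minimal DFA states = 8
Therefore equivalence classes = 8

8


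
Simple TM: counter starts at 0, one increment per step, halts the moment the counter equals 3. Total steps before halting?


Counter starts at 0. Counting sequence:
  Step 1: counter = 1
  Step 2: counter = 2
  Step 3: counter = 3
Counter reached 3 -> halt
Total steps = 3

3


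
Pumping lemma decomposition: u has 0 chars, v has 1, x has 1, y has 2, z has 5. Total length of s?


|s| = |u| + |v| + |x| + |y| + |z|
= 0 + 1 + 1 + 2 + 5
= 1 + 1 + 7
= 2 + 7
= 9

9


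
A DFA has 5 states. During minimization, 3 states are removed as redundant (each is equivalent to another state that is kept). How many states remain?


Original DFA: 5 states
Redundant states removed: 3
Minimized states = original - removed
= 5 - 3
= 2

2


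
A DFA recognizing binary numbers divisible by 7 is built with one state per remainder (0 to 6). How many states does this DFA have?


Divisibility by 7 is tracked via the remainder mod 7: 0, 1, ..., 6
The construction assigns one state to each remainder
Number of remainders = 7

7


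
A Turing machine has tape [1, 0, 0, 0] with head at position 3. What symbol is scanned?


Tape: [1, 0, 0, 0]
Positions: 0 1 2 3
Values:    1 0 0 0
Head at position 3
tape[3] = 0

0


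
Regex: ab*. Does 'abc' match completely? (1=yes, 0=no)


Pattern: ab*
String: 'abc'
Pattern requires: exactly one 'a' followed by zero or more 'b's
First char is 'a' -> OK
Rest 'bc': all b's? No
Result: 0

0


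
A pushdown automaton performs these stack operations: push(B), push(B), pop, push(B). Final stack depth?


Tracing stack operations:
  push(B) -> stack = [B], depth=1
  push(B) -> stack = [B,B], depth=2
  pop -> removed B, stack = [B], depth=1
  push(B) -> stack = [B,B], depth=2
Final depth = 2

2


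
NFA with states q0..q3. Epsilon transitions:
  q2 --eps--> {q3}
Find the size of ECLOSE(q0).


Starting from q0
Initialize closure = {q0}
q0 has no outgoing epsilon transitions -> nothing to add
Final closure: {q0}
Size = 1

1


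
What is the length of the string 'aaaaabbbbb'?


String: 'aaaaabbbbb'
Counting characters:
  'a' appears 5 time(s)
  'b' appears 5 time(s)
Total length = 5 + 5 = 10

10


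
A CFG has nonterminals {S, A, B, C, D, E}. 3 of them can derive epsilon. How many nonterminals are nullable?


Nonterminals: {S, A, B, C, D, E}
A nonterminal is nullable if it can derive epsilon
Counting nullable nonterminals: 3
Total nullable = 3

3


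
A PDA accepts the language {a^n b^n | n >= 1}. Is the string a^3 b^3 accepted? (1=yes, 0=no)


Language requires equal numbers of a's and b's
PDA pushes for each 'a', pops for each 'b'
Number of a's = 3
Number of b's = 3
3 == 3 -> Accept

1


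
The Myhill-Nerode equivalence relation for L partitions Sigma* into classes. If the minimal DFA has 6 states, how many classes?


Myhill-Nerode theorem:
Number of equivalence classes = number of states in minimal DFA
Minimal DFA states = 6
Therefore equivalence classes = 6

6


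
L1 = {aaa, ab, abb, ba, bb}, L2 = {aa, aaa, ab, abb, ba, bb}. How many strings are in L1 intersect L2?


L1 = {aaa, ab, abb, ba, bb}
L2 = {aa, aaa, ab, abb, ba, bb}
Checking each string in L1 against L2:
  'aaa': in L2? Yes
  'ab': in L2? Yes
  'abb': in L2? Yes
  'ba': in L2? Yes
  'bb': in L2? Yes
Intersection = {aaa, ab, abb, ba, bb}
|L1 ∩ L2| = 5

5


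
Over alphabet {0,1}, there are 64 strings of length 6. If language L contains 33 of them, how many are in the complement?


Alphabet: {0,1}
String length: 6
Total strings of length 6 = 2^6 = 64
Strings in L = 33
Complement = total - |L|
= 64 - 33
= 31

31


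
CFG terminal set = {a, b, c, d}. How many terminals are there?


Terminal symbols: a, b, c, d
Counting each: a (#1), b (#2), c (#3), d (#4)
Total = 4

4


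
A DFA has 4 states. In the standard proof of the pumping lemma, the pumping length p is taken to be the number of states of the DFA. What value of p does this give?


Pumping lemma for regular languages (standard proof):
Take p = |Q|, the number of DFA states.
Any string of length >= |Q| passes through |Q|+1 states while reading its first |Q| symbols,
so by pigeonhole some state repeats, giving the loop that can be pumped.
Here |Q| = 4
Therefore the proof uses p = 4

4


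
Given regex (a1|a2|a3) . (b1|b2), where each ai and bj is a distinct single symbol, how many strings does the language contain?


First group: 3 alternatives
Second group: 2 alternatives
Concatenation: each choice from group 1 pairs with each from group 2
Total = 3 x 2 = 6

6


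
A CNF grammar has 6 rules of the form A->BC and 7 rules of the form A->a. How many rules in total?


CNF allows two rule forms:
  A -> BC (binary): 6 rules
  A -> a (terminal): 7 rules
Total = 6 + 7 = 13

13


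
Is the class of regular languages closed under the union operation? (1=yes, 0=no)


Regular languages are closed under:
- Union (DFA product construction)
- Intersection (DFA product construction)
- Complement (swap accept/reject states)
- Concatenation (NFA construction)
- Kleene star (NFA construction)
union is in this list
Therefore: closed

1


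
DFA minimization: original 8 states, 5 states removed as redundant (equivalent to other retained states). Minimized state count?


Original DFA: 8 states
Redundant states removed: 5
Minimized states = original - removed
= 8 - 5
= 3

3


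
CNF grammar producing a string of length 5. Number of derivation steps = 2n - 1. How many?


Chomsky Normal Form derivation:
String length n = 5
Each step either:
  - Splits a nonterminal into two (n-1 such steps)
  - Converts a nonterminal to terminal (n such steps)
Total = (n-1) + n = 2n - 1
= 2(5) - 1
= 10 - 1
= 9

9


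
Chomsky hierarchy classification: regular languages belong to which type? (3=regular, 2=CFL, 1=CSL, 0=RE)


Chomsky hierarchy levels:
  Type 3: Regular (DFA/NFA/regex)
  Type 2: Context-free (PDA)
  Type 1: Context-sensitive
  Type 0: Recursively enumerable (TM)
'regular' corresponds to Type 3

3


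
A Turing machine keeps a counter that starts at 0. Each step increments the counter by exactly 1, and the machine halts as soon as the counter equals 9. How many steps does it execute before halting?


Counter starts at 0. Counting sequence:
  Step 1: counter = 1
  Step 2: counter = 2
  Step 3: counter = 3
  Step 4: counter = 4
  Step 5: counter = 5
  Step 6: counter = 6
  ...
  Step 9: counter = 9
Counter reached 9 -> halt
Total steps = 9

9


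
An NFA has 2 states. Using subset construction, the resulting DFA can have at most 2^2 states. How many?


NFA has 2 states
Subset construction: each DFA state = subset of NFA states
Maximum subsets = 2^2
2^2 = 4

4


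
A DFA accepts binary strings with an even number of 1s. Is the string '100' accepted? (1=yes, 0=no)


DFA has 2 states: q_even (start, accept=yes) and q_odd
Processing string '100' character by character:
  Position 0: read '1', 1-count=1 -> q_odd
  Position 1: read '0', 1-count=1 -> q_odd (no change)
  Position 2: read '0', 1-count=1 -> q_odd (no change)
Final state: q_odd, total 1s = 1 (odd); the DFA requires an even count -> reject

0


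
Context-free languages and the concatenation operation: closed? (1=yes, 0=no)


CFL closure properties:
  Closed under: union, concatenation, Kleene star
  NOT closed under: intersection, complement
Operation 'concatenation' is in closed list -> Yes (closed)

1


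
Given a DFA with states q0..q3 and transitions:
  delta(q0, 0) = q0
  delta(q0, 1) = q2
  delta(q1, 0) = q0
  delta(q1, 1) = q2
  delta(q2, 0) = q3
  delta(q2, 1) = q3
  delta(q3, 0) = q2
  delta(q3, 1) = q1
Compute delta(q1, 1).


Looking up transition function:
delta(q1, 1) in the table
Row: q1, Column: 1
Result: q2

q2


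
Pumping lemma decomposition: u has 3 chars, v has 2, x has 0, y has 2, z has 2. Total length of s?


|s| = |u| + |v| + |x| + |y| + |z|
= 3 + 2 + 0 + 2 + 2
= 5 + 0 + 4
= 5 + 4
= 9

9


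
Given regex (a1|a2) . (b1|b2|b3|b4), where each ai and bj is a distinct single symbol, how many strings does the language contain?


First group: 2 alternatives
Second group: 4 alternatives
Concatenation: each choice from group 1 pairs with each from group 2
Total = 2 x 4 = 8

8


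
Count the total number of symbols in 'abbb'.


String: 'abbb'
Counting characters:
  'a' appears 1 time(s)
  'b' appears 3 time(s)
Total length = 1 + 3 = 4

4


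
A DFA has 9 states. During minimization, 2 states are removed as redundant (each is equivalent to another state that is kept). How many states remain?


Original DFA: 9 states
Redundant states removed: 2
Minimized states = original - removed
= 9 - 2
= 7

7


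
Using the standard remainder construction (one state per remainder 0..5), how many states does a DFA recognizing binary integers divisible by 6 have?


Divisibility by 6 is tracked via the remainder mod 6: 0, 1, ..., 5
The construction assigns one state to each remainder
Number of remainders = 6

6


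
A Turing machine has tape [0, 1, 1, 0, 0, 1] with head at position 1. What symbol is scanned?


Tape: [0, 1, 1, 0, 0, 1]
Positions: 0 1 2 3 4 5
Values:    0 1 1 0 0 1
Head at position 1
tape[1] = 1

1


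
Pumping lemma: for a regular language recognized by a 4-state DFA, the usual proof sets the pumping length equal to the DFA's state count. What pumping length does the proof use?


Pumping lemma for regular languages (standard proof):
Take p = |Q|, the number of DFA states.
Any string of length >= |Q| passes through |Q|+1 states while reading its first |Q| symbols,
so by pigeonhole some state repeats, giving the loop that can be pumped.
Here |Q| = 4
Therefore the proof uses p = 4

4


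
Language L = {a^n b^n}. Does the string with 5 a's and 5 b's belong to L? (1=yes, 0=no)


Language requires equal numbers of a's and b's
PDA pushes for each 'a', pops for each 'b'
Number of a's = 5
Number of b's = 5
5 == 5 -> Accept

1


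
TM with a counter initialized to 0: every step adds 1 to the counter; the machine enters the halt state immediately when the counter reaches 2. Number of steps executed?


Counter starts at 0. Counting sequence:
  Step 1: counter = 1
  Step 2: counter = 2
Counter reached 2 -> halt
Total steps = 2

2


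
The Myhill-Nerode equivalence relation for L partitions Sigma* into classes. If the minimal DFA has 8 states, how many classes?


Myhill-Nerode theorem:
Number of equivalence classes = number of states in minimal DFA
Minimal DFA states = 8
Therefore equivalence classes = 8

8


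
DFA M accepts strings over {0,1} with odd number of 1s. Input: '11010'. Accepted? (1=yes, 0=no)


DFA has 2 states: q_even (start, accept=no) and q_odd
Processing string '11010' character by character:
  Position 0: read '1', 1-count=1 -> q_odd
  Position 1: read '1', 1-count=2 -> q_even
  Position 2: read '0', 1-count=2 -> q_even (no change)
  Position 3: read '1', 1-count=3 -> q_odd
  Position 4: read '0', 1-count=3 -> q_odd (no change)
Final state: q_odd, total 1s = 3 (odd); the DFA requires an odd count -> accept

1


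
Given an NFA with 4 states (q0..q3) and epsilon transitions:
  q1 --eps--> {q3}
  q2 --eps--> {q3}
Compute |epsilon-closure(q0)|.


Starting from q0
Initialize closure = {q0}
q0 has no outgoing epsilon transitions -> nothing to add
Final closure: {q0}
Size = 1

1


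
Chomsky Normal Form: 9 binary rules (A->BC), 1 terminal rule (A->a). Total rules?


CNF allows two rule forms:
  A -> BC (binary): 9 rules
  A -> a (terminal): 1 rule
Total = 9 + 1 = 10

10


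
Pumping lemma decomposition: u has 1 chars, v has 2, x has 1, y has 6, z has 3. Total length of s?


|s| = |u| + |v| + |x| + |y| + |z|
= 1 + 2 + 1 + 6 + 3
= 3 + 1 + 9
= 4 + 9
= 13

13


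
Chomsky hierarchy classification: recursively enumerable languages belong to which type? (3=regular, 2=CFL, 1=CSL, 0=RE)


Chomsky hierarchy levels:
  Type 3: Regular (DFA/NFA/regex)
  Type 2: Context-free (PDA)
  Type 1: Context-sensitive
  Type 0: Recursively enumerable (TM)
'recursively enumerable' corresponds to Type 0

0


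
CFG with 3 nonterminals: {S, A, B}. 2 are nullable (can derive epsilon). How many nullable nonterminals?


Nonterminals: {S, A, B}
A nonterminal is nullable if it can derive epsilon
Counting nullable nonterminals: 2
Total nullable = 2

2


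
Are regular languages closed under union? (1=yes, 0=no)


Regular languages are closed under all standard operations:
- Union: Yes (product construction)
- Intersection: Yes (product construction)
- Complement: Yes (swap accept/reject)
- Concatenation: Yes (NFA construction)
Operation: union -> Closed

1


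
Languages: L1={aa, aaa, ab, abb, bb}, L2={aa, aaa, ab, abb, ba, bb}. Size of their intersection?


L1 = {aa, aaa, ab, abb, bb}
L2 = {aa, aaa, ab, abb, ba, bb}
Checking each string in L1 against L2:
  'aa': in L2? Yes
  'aaa': in L2? Yes
  'ab': in L2? Yes
  'abb': in L2? Yes
  'bb': in L2? Yes
Intersection = {aa, aaa, ab, abb, bb}
|L1 ∩ L2| = 5

5


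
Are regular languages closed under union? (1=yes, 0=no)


Regular languages are closed under:
- Union (DFA product construction)
- Intersection (DFA product construction)
- Complement (swap accept/reject states)
- Concatenation (NFA construction)
- Kleene star (NFA construction)
union is in this list
Therefore: closed

1


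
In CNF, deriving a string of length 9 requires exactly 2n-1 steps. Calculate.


Chomsky Normal Form derivation:
String length n = 9
Each step either:
  - Splits a nonterminal into two (n-1 such steps)
  - Converts a nonterminal to terminal (n such steps)
Total = (n-1) + n = 2n - 1
= 2(9) - 1
= 18 - 1
= 17

17


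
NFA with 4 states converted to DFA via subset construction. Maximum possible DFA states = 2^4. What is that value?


NFA has 4 states
Subset construction: each DFA state = subset of NFA states
Maximum subsets = 2^4
2^4 = 16

16


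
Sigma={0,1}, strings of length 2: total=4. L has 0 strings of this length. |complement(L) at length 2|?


Alphabet: {0,1}
String length: 2
Total strings of length 2 = 2^2 = 4
Strings in L = 0
Complement = total - |L|
= 4 - 0
= 4

4


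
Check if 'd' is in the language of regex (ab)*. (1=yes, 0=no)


Pattern: (ab)*
String: 'd'
Pattern requires: zero or more repetitions of 'ab'
Length 1 is odd -> cannot be (ab)* -> no match
Result: 0

0


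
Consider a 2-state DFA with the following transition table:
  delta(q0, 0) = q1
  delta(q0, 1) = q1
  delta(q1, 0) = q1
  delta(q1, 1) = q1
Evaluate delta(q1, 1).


Looking up transition function:
delta(q1, 1) in the table
Row: q1, Column: 1
Result: q1

q1


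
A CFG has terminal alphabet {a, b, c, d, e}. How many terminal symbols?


Terminal symbols: a, b, c, d, e
Counting each: a (#1), b (#2), c (#3), d (#4), e (#5)
Total = 5

5


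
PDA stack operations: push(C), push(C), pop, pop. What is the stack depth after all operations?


Tracing stack operations:
  push(C) -> stack = [C], depth=1
  push(C) -> stack = [C,C], depth=2
  pop -> removed C, stack = [C], depth=1
  pop -> removed C, stack = [], depth=0
Final depth = 0

0


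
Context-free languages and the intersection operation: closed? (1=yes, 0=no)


CFL closure properties:
  Closed under: union, concatenation, Kleene star
  NOT closed under: intersection, complement
Operation 'intersection' is in not-closed list -> No (not closed)

0


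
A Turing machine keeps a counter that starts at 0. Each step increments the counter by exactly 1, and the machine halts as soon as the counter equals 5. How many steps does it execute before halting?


Counter starts at 0. Counting sequence:
  Step 1: counter = 1
  Step 2: counter = 2
  Step 3: counter = 3
  Step 4: counter = 4
  Step 5: counter = 5
Counter reached 5 -> halt
Total steps = 5

5


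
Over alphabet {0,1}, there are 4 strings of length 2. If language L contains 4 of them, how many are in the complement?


Alphabet: {0,1}
String length: 2
Total strings of length 2 = 2^2 = 4
Strings in L = 4
Complement = total - |L|
= 4 - 4
= 0

0


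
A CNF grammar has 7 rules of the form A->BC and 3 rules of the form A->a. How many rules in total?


CNF allows two rule forms:
  A -> BC (binary): 7 rules
  A -> a (terminal): 3 rules
Total = 7 + 3 = 10

10


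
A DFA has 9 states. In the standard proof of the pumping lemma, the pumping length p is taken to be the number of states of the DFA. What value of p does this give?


Pumping lemma for regular languages (standard proof):
Take p = |Q|, the number of DFA states.
Any string of length >= |Q| passes through |Q|+1 states while reading its first |Q| symbols,
so by pigeonhole some state repeats, giving the loop that can be pumped.
Here |Q| = 9
Therefore the proof uses p = 9

9


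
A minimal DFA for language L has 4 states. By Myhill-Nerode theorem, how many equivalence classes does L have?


Myhill-Nerode theorem:
Number of equivalence classes = number of states in minimal DFA
Minimal DFA states = 4
Therefore equivalence classes = 4

4


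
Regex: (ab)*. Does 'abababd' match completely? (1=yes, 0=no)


Pattern: (ab)*
String: 'abababd'
Pattern requires: zero or more repetitions of 'ab'
Length 7 is odd -> cannot be (ab)* -> no match
Result: 0

0


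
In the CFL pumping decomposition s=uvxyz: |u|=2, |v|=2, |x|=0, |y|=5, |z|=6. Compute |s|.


|s| = |u| + |v| + |x| + |y| + |z|
= 2 + 2 + 0 + 5 + 6
= 4 + 0 + 11
= 4 + 11
= 15

15


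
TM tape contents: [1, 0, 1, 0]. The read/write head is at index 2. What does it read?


Tape: [1, 0, 1, 0]
Positions: 0 1 2 3
Values:    1 0 1 0
Head at position 2
tape[2] = 1

1


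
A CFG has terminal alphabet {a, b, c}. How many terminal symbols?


Terminal symbols: a, b, c
Counting each: a (#1), b (#2), c (#3)
Total = 3

3


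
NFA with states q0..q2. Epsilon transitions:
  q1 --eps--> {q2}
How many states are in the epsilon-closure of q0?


Starting from q0
Initialize closure = {q0}
q0 has no outgoing epsilon transitions -> nothing to add
Final closure: {q0}
Size = 1

1


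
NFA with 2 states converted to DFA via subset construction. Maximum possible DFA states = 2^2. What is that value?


NFA has 2 states
Subset construction: each DFA state = subset of NFA states
Maximum subsets = 2^2
2^2 = 4

4


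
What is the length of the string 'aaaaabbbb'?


String: 'aaaaabbbb'
Counting characters:
  'a' appears 5 time(s)
  'b' appears 4 time(s)
Total length = 5 + 4 = 9

9


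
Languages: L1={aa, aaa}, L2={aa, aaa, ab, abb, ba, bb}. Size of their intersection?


L1 = {aa, aaa}
L2 = {aa, aaa, ab, abb, ba, bb}
Checking each string in L1 against L2:
  'aa': in L2? Yes
  'aaa': in L2? Yes
Intersection = {aa, aaa}
|L1 ∩ L2| = 2

2


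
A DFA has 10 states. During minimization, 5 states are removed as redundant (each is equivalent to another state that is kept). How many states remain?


Original DFA: 10 states
Redundant states removed: 5
Minimized states = original - removed
= 10 - 5
= 5

5


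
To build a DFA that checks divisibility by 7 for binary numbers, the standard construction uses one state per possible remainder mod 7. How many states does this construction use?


Divisibility by 7 is tracked via the remainder mod 7: 0, 1, ..., 6
The construction assigns one state to each remainder
Number of remainders = 7

7


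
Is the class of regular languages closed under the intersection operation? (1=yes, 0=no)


Regular languages are closed under:
- Union (DFA product construction)
- Intersection (DFA product construction)
- Complement (swap accept/reject states)
- Concatenation (NFA construction)
- Kleene star (NFA construction)
intersection is in this list
Therefore: closed

1


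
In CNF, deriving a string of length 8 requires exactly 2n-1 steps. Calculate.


Chomsky Normal Form derivation:
String length n = 8
Each step either:
  - Splits a nonterminal into two (n-1 such steps)
  - Converts a nonterminal to terminal (n such steps)
Total = (n-1) + n = 2n - 1
= 2(8) - 1
= 16 - 1
= 15

15


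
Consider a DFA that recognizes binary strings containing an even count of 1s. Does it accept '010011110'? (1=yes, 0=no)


DFA has 2 states: q_even (start, accept=yes) and q_odd
Processing string '010011110' character by character:
  Position 0: read '0', 1-count=0 -> q_even (no change)
  Position 1: read '1', 1-count=1 -> q_odd
  Position 2: read '0', 1-count=1 -> q_odd (no change)
  Position 3: read '0', 1-count=1 -> q_odd (no change)
  Position 4: read '1', 1-count=2 -> q_even
  Position 5: read '1', 1-count=3 -> q_odd
  Position 6: read '1', 1-count=4 -> q_even
  Position 7: read '1', 1-count=5 -> q_odd
  Position 8: read '0', 1-count=5 -> q_odd (no change)
Final state: q_odd, total 1s = 5 (odd); the DFA requires an even count -> reject

0


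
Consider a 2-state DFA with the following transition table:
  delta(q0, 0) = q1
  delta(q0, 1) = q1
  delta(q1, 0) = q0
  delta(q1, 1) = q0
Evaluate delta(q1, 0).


Looking up transition function:
delta(q1, 0) in the table
Row: q1, Column: 0
Result: q0

q0


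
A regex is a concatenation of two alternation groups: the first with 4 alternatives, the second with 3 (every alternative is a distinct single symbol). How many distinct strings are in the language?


First group: 4 alternatives
Second group: 3 alternatives
Concatenation: each choice from group 1 pairs with each from group 2
Total = 4 x 3 = 12

12


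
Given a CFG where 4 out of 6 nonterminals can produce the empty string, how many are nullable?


Nonterminals: {S, A, B, C, D, E}
A nonterminal is nullable if it can derive epsilon
Counting nullable nonterminals: 4
Total nullable = 4

4


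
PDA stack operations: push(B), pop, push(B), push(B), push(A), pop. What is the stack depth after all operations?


Tracing stack operations:
  push(B) -> stack = [B], depth=1
  pop -> removed B, stack = [], depth=0
  push(B) -> stack = [B], depth=1
  push(B) -> stack = [B,B], depth=2
  push(A) -> stack = [B,B,A], depth=3
  pop -> removed A, stack = [B,B], depth=2
Final depth = 2

2


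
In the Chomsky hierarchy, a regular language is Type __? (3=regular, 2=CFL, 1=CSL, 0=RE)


Chomsky hierarchy levels:
  Type 3: Regular (DFA/NFA/regex)
  Type 2: Context-free (PDA)
  Type 1: Context-sensitive
  Type 0: Recursively enumerable (TM)
'regular' corresponds to Type 3

3


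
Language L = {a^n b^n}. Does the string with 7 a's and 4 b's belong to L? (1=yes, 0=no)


Language requires equal numbers of a's and b's
PDA pushes for each 'a', pops for each 'b'
Number of a's = 7
Number of b's = 4
7 != 4 -> Reject

0


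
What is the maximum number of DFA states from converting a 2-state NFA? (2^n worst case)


NFA has 2 states
Subset construction: each DFA state = subset of NFA states
Maximum subsets = 2^2
2^2 = 4

4


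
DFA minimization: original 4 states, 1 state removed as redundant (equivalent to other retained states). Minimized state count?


Original DFA: 4 states
Redundant states removed: 1
Minimized states = original - removed
= 4 - 1
= 3

3


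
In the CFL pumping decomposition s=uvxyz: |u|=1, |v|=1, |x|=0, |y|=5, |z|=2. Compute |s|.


|s| = |u| + |v| + |x| + |y| + |z|
= 1 + 1 + 0 + 5 + 2
= 2 + 0 + 7
= 2 + 7
= 9

9


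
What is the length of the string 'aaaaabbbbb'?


String: 'aaaaabbbbb'
Counting characters:
  'a' appears 5 time(s)
  'b' appears 5 time(s)
Total length = 5 + 5 = 10

10


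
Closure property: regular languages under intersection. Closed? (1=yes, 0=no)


Regular languages are closed under:
- Union (DFA product construction)
- Intersection (DFA product construction)
- Complement (swap accept/reject states)
- Concatenation (NFA construction)
- Kleene star (NFA construction)
intersection is in this list
Therefore: closed

1


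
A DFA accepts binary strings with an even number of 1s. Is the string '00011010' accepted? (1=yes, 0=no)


DFA has 2 states: q_even (start, accept=yes) and q_odd
Processing string '00011010' character by character:
  Position 0: read '0', 1-count=0 -> q_even (no change)
  Position 1: read '0', 1-count=0 -> q_even (no change)
  Position 2: read '0', 1-count=0 -> q_even (no change)
  Position 3: read '1', 1-count=1 -> q_odd
  Position 4: read '1', 1-count=2 -> q_even
  Position 5: read '0', 1-count=2 -> q_even (no change)
  Position 6: read '1', 1-count=3 -> q_odd
  Position 7: read '0', 1-count=3 -> q_odd (no change)
Final state: q_odd, total 1s = 3 (odd); the DFA requires an even count -> reject

0


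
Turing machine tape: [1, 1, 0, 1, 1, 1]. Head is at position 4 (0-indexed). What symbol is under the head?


Tape: [1, 1, 0, 1, 1, 1]
Positions: 0 1 2 3 4 5
Values:    1 1 0 1 1 1
Head at position 4
tape[4] = 1

1


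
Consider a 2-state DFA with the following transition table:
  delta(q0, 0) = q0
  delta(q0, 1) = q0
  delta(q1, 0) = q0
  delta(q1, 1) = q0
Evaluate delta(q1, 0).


Looking up transition function:
delta(q1, 0) in the table
Row: q1, Column: 0
Result: q0

q0


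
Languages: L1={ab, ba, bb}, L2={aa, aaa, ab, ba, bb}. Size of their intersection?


L1 = {ab, ba, bb}
L2 = {aa, aaa, ab, ba, bb}
Checking each string in L1 against L2:
  'ab': in L2? Yes
  'ba': in L2? Yes
  'bb': in L2? Yes
Intersection = {ab, ba, bb}
|L1 ∩ L2| = 3

3


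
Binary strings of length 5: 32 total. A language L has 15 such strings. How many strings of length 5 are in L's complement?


Alphabet: {0,1}
String length: 5
Total strings of length 5 = 2^5 = 32
Strings in L = 15
Complement = total - |L|
= 32 - 15
= 17

17


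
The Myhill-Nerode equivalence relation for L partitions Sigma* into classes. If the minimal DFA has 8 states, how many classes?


Myhill-Nerode theorem:
Number of equivalence classes = number of states in minimal DFA
Minimal DFA states = 8
Therefore equivalence classes = 8

8


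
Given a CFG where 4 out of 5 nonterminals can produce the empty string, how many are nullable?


Nonterminals: {S, A, B, C, D}
A nonterminal is nullable if it can derive epsilon
Counting nullable nonterminals: 4
Total nullable = 4

4


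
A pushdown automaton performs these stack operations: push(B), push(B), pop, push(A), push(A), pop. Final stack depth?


Tracing stack operations:
  push(B) -> stack = [B], depth=1
  push(B) -> stack = [B,B], depth=2
  pop -> removed B, stack = [B], depth=1
  push(A) -> stack = [B,A], depth=2
  push(A) -> stack = [B,A,A], depth=3
  pop -> removed A, stack = [B,A], depth=2
Final depth = 2

2


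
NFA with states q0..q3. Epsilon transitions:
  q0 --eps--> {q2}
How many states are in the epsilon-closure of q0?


Starting from q0
Initialize closure = {q0}
Follow epsilon from q0 -> add q2
Final closure: {q0, q2}
Size = 2

2


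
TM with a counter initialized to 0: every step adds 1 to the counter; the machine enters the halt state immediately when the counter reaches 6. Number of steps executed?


Counter starts at 0. Counting sequence:
  Step 1: counter = 1
  Step 2: counter = 2
  Step 3: counter = 3
  Step 4: counter = 4
  Step 5: counter = 5
  Step 6: counter = 6
Counter reached 6 -> halt
Total steps = 6

6


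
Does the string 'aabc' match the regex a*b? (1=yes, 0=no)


Pattern: a*b
String: 'aabc'
Pattern requires: zero or more 'a's followed by exactly one 'b'
Found 2 leading 'a's
Remaining: 'bc'
Remaining is not 'b' -> no match
Result: 0

0


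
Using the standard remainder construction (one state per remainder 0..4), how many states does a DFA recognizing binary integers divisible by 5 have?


Divisibility by 5 is tracked via the remainder mod 5: 0, 1, ..., 4
The construction assigns one state to each remainder
Number of remainders = 5

5


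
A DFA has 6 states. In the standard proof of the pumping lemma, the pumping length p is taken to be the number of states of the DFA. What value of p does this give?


Pumping lemma for regular languages (standard proof):
Take p = |Q|, the number of DFA states.
Any string of length >= |Q| passes through |Q|+1 states while reading its first |Q| symbols,
so by pigeonhole some state repeats, giving the loop that can be pumped.
Here |Q| = 6
Therefore the proof uses p = 6

6


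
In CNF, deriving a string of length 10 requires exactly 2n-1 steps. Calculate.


Chomsky Normal Form derivation:
String length n = 10
Each step either:
  - Splits a nonterminal into two (n-1 such steps)
  - Converts a nonterminal to terminal (n such steps)
Total = (n-1) + n = 2n - 1
= 2(10) - 1
= 20 - 1
= 19

19


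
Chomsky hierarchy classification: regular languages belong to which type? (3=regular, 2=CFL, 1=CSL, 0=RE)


Chomsky hierarchy levels:
  Type 3: Regular (DFA/NFA/regex)
  Type 2: Context-free (PDA)
  Type 1: Context-sensitive
  Type 0: Recursively enumerable (TM)
'regular' corresponds to Type 3

3


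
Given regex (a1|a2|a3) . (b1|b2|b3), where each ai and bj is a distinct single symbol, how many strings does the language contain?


First group: 3 alternatives
Second group: 3 alternatives
Concatenation: each choice from group 1 pairs with each from group 2
Total = 3 x 3 = 9

9


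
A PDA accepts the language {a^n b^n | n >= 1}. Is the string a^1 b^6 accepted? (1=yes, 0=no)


Language requires equal numbers of a's and b's
PDA pushes for each 'a', pops for each 'b'
Number of a's = 1
Number of b's = 6
1 != 6 -> Reject

0


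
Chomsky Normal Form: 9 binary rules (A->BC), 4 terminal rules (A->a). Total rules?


CNF allows two rule forms:
  A -> BC (binary): 9 rules
  A -> a (terminal): 4 rules
Total = 9 + 4 = 13

13
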